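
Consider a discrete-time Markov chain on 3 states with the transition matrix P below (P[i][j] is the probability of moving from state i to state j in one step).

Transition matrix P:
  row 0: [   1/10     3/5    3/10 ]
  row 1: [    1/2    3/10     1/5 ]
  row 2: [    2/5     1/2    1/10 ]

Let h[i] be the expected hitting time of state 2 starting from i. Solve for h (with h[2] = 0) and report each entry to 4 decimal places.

First-step conditioning: h[2] = 0; for i ≠ 2, h[i] = 1 + Σ_k P[i][k]·h[k].
  h[0] = 1 + 1/10·h[0] + 3/5·h[1]
  h[1] = 1 + 1/2·h[0] + 3/10·h[1]
Solving the 2×2 linear system over states ≠ 2 gives exactly h = [130/33, 140/33, 0] (h[2] = 0 is the target).

h = [3.9394, 4.2424, 0.0000]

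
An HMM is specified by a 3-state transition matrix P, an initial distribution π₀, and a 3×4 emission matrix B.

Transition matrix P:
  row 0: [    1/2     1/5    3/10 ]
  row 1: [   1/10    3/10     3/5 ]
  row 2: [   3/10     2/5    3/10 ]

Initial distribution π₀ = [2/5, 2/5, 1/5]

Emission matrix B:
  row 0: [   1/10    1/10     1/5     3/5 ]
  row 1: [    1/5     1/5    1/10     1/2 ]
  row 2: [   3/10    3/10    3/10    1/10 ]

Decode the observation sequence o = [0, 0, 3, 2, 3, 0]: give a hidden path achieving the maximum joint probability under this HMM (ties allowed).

path = [1, 2, 1, 2, 1, 2]

t=0: δ = [4.000e-02, 8.000e-02, 6.000e-02]  (obs o_0=0)
t=1: δ = [2.000e-03, 4.800e-03, 1.440e-02]  ψ = [0, 1, 1]  (obs o_1=0)
t=2: δ = [2.592e-03, 2.880e-03, 4.320e-04]  ψ = [2, 2, 2]  (obs o_2=3)
t=3: δ = [2.592e-04, 8.640e-05, 5.184e-04]  ψ = [0, 1, 1]  (obs o_3=2)
t=4: δ = [9.331e-05, 1.037e-04, 1.555e-05]  ψ = [2, 2, 2]  (obs o_4=3)
t=5: δ = [4.666e-06, 6.221e-06, 1.866e-05]  ψ = [0, 1, 1]  (obs o_5=0)
backtrack: best end state = 2; path = [1, 2, 1, 2, 1, 2]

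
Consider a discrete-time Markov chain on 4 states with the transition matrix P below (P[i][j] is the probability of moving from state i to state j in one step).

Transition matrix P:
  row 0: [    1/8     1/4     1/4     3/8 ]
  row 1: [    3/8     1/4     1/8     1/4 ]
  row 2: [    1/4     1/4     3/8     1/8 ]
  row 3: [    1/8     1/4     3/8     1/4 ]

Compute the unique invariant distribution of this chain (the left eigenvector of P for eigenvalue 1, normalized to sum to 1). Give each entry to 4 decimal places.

π = [0.2231, 0.2500, 0.2846, 0.2423]

Balance equations π_j = Σ_i π_i·P[i][j]:
  π_0 = 1/8·π_0 + 3/8·π_1 + 1/4·π_2 + 1/8·π_3
  π_1 = 1/4·π_0 + 1/4·π_1 + 1/4·π_2 + 1/4·π_3
  π_2 = 1/4·π_0 + 1/8·π_1 + 3/8·π_2 + 3/8·π_3
  normalize: π_0 + π_1 + π_2 + π_3 = 1
Solving the linear system gives exactly π = [29/130, 1/4, 37/130, 63/260].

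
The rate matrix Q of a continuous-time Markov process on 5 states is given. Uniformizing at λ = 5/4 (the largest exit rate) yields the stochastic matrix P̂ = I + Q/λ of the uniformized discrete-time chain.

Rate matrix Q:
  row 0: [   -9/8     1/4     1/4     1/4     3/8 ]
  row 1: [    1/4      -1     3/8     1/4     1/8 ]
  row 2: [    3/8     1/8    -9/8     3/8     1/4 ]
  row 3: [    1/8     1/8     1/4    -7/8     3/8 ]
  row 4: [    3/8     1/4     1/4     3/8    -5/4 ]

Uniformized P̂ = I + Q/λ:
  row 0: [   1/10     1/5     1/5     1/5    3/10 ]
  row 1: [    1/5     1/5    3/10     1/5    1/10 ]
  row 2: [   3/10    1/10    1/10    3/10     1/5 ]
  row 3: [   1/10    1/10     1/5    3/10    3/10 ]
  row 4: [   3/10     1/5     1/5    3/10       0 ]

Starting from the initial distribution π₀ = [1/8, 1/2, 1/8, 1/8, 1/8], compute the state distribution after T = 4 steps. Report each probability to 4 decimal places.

π = [0.1929, 0.1539, 0.1959, 0.2652, 0.1922]

t=0: π = [0.1250, 0.5000, 0.1250, 0.1250, 0.1250]
t=1: π = [0.2000, 0.1750, 0.2375, 0.2375, 0.1500]
t=2: π = [0.1950, 0.1525, 0.1938, 0.2625, 0.1963]
t=3: π = [0.1933, 0.1544, 0.1959, 0.2653, 0.1913]
t=4: π = [0.1929, 0.1539, 0.1959, 0.2652, 0.1922]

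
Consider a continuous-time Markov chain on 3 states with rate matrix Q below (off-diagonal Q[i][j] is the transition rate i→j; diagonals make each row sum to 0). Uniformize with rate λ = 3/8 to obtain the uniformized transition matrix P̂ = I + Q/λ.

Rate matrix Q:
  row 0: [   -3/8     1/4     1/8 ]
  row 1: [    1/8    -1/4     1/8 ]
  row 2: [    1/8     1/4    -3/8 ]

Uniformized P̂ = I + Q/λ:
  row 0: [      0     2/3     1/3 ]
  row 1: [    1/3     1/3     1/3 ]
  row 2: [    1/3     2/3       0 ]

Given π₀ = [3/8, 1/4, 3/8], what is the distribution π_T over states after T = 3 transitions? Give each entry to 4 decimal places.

π = [0.2454, 0.5093, 0.2454]

t=0: π = [0.3750, 0.2500, 0.3750]
t=1: π = [0.2083, 0.5833, 0.2083]
t=2: π = [0.2639, 0.4722, 0.2639]
t=3: π = [0.2454, 0.5093, 0.2454]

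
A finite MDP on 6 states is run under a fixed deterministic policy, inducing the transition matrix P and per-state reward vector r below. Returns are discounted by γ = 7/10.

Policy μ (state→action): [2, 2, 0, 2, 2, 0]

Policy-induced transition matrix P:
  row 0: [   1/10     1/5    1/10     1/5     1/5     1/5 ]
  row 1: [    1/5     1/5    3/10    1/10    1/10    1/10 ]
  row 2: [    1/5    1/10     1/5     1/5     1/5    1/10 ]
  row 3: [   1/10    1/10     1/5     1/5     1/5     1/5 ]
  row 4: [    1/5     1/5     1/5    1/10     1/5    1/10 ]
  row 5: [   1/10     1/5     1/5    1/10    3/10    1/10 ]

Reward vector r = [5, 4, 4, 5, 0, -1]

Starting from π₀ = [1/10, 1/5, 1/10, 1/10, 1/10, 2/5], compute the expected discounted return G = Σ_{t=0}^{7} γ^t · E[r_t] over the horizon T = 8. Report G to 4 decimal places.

G = 7.9006

t=0: π = [0.1000, 0.2000, 0.1000, 0.1000, 0.1000, 0.4000], E[r] = 1.8000, γ^t·E[r] = 1.800000, running G = 1.800000
t=1: π = [0.1400, 0.1800, 0.2100, 0.1300, 0.2200, 0.1200], E[r] = 2.7900, γ^t·E[r] = 1.953000, running G = 3.753000
t=2: π = [0.1610, 0.1660, 0.2040, 0.1480, 0.1940, 0.1270], E[r] = 2.8980, γ^t·E[r] = 1.420020, running G = 5.173020
t=3: π = [0.1564, 0.1648, 0.2005, 0.1513, 0.1961, 0.1309], E[r] = 2.8688, γ^t·E[r] = 0.983998, running G = 6.157018
t=4: π = [0.1561, 0.1648, 0.2008, 0.1508, 0.1966, 0.1308], E[r] = 2.8667, γ^t·E[r] = 0.688287, running G = 6.845306
t=5: π = [0.1562, 0.1648, 0.2009, 0.1508, 0.1966, 0.1307], E[r] = 2.8671, γ^t·E[r] = 0.481881, running G = 7.327187
t=6: π = [0.1562, 0.1648, 0.2009, 0.1508, 0.1966, 0.1307], E[r] = 2.8672, γ^t·E[r] = 0.337320, running G = 7.664507
t=7: π = [0.1562, 0.1648, 0.2009, 0.1508, 0.1966, 0.1307], E[r] = 2.8672, γ^t·E[r] = 0.236123, running G = 7.900630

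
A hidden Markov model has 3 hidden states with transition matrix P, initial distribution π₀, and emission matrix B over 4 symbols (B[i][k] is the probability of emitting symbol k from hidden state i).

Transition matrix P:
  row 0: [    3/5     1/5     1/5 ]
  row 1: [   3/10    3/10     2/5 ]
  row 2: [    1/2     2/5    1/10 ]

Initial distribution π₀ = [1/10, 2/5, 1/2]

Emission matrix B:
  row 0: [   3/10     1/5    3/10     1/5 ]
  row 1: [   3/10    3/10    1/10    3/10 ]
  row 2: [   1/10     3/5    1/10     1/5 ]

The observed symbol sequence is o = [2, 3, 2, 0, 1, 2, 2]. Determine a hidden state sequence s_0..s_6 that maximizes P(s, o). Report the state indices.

path = [2, 0, 0, 0, 0, 0, 0]

t=0: δ = [3.000e-02, 4.000e-02, 5.000e-02]  (obs o_0=2)
t=1: δ = [5.000e-03, 6.000e-03, 3.200e-03]  ψ = [2, 2, 1]  (obs o_1=3)
t=2: δ = [9.000e-04, 1.800e-04, 2.400e-04]  ψ = [0, 1, 1]  (obs o_2=2)
t=3: δ = [1.620e-04, 5.400e-05, 1.800e-05]  ψ = [0, 0, 0]  (obs o_3=0)
t=4: δ = [1.944e-05, 9.720e-06, 1.944e-05]  ψ = [0, 0, 0]  (obs o_4=1)
t=5: δ = [3.499e-06, 7.776e-07, 3.888e-07]  ψ = [0, 2, 0]  (obs o_5=2)
t=6: δ = [6.299e-07, 6.998e-08, 6.998e-08]  ψ = [0, 0, 0]  (obs o_6=2)
backtrack: best end state = 0; path = [2, 0, 0, 0, 0, 0, 0]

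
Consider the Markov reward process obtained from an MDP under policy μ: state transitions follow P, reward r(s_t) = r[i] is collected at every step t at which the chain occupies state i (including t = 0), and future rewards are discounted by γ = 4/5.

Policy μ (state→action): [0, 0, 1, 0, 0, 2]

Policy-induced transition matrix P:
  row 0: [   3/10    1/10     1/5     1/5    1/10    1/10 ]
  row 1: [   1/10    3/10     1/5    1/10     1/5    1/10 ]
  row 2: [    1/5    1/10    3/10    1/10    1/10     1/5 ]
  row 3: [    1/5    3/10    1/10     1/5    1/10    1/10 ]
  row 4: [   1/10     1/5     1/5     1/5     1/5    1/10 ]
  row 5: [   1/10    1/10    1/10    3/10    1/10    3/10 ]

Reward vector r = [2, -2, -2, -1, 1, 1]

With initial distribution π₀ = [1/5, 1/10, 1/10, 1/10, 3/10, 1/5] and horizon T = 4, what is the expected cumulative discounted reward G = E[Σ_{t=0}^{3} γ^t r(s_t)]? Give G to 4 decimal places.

G = -0.1804

t=0: π = [0.2000, 0.1000, 0.1000, 0.1000, 0.3000, 0.2000], E[r] = 0.4000, γ^t·E[r] = 0.400000, running G = 0.400000
t=1: π = [0.1600, 0.1700, 0.1800, 0.2000, 0.1400, 0.1500], E[r] = -0.2900, γ^t·E[r] = -0.232000, running G = 0.168000
t=2: π = [0.1700, 0.1880, 0.1830, 0.1800, 0.1310, 0.1480], E[r] = -0.3030, γ^t·E[r] = -0.193920, running G = -0.025920
t=3: π = [0.1703, 0.1867, 0.1855, 0.1777, 0.1319, 0.1479], E[r] = -0.3017, γ^t·E[r] = -0.154470, running G = -0.180390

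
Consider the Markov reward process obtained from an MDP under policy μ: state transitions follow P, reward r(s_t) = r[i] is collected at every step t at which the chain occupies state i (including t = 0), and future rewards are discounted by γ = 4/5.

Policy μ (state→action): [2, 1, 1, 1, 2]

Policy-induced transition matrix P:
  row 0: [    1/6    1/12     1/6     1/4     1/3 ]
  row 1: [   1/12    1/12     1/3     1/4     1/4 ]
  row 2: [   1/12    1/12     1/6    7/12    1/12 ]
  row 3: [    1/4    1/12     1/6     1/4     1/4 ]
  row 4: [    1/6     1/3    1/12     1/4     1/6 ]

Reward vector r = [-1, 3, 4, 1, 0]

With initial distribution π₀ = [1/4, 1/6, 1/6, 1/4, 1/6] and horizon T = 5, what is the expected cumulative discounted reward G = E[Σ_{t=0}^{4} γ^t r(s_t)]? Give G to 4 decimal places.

G = 4.0962

t=0: π = [0.2500, 0.1667, 0.1667, 0.2500, 0.1667], E[r] = 1.1667, γ^t·E[r] = 1.166667, running G = 1.166667
t=1: π = [0.1597, 0.1250, 0.1806, 0.3056, 0.2292], E[r] = 1.2431, γ^t·E[r] = 0.994444, running G = 2.161111
t=2: π = [0.1667, 0.1406, 0.1684, 0.3102, 0.2141], E[r] = 1.2390, γ^t·E[r] = 0.792963, running G = 2.954074
t=3: π = [0.1668, 0.1369, 0.1723, 0.3061, 0.2180], E[r] = 1.2390, γ^t·E[r] = 0.634370, running G = 3.588444
t=4: π = [0.1664, 0.1378, 0.1713, 0.3074, 0.2170], E[r] = 1.2397, γ^t·E[r] = 0.507796, running G = 4.096240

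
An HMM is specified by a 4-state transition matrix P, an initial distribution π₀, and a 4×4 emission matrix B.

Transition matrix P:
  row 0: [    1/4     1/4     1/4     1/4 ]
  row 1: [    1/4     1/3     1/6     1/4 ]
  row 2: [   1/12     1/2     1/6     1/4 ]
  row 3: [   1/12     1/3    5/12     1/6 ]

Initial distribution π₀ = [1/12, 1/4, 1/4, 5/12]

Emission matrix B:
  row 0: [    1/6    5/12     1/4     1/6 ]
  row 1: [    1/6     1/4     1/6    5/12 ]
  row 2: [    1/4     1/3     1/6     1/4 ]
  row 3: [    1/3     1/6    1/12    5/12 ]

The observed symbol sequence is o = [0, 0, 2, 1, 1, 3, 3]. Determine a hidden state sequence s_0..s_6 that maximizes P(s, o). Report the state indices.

t=0: δ = [1.389e-02, 4.167e-02, 6.250e-02, 1.389e-01]  (obs o_0=0)
t=1: δ = [1.929e-03, 7.716e-03, 1.447e-02, 7.716e-03]  ψ = [3, 3, 3, 3]  (obs o_1=0)
t=2: δ = [4.823e-04, 1.206e-03, 5.358e-04, 3.014e-04]  ψ = [1, 2, 3, 2]  (obs o_2=2)
t=3: δ = [1.256e-04, 1.005e-04, 6.698e-05, 5.023e-05]  ψ = [1, 1, 1, 1]  (obs o_3=1)
t=4: δ = [1.308e-05, 8.372e-06, 1.047e-05, 5.233e-06]  ψ = [0, 1, 0, 0]  (obs o_4=1)
t=5: δ = [5.451e-07, 2.180e-06, 8.176e-07, 1.363e-06]  ψ = [0, 2, 0, 0]  (obs o_5=3)
t=6: δ = [9.085e-08, 3.028e-07, 1.419e-07, 2.271e-07]  ψ = [1, 1, 3, 1]  (obs o_6=3)
backtrack: best end state = 1; path = [3, 2, 1, 0, 2, 1, 1]

path = [3, 2, 1, 0, 2, 1, 1]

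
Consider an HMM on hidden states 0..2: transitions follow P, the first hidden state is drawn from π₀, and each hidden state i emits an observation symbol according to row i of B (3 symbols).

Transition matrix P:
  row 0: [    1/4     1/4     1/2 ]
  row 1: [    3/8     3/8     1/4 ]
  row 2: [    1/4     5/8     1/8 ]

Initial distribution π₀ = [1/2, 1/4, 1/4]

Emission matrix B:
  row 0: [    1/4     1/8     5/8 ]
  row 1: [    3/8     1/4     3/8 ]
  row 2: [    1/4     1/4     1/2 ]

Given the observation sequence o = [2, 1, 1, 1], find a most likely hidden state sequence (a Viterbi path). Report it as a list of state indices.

path = [0, 2, 1, 1]

t=0: δ = [3.125e-01, 9.375e-02, 1.250e-01]  (obs o_0=2)
t=1: δ = [9.766e-03, 1.953e-02, 3.906e-02]  ψ = [0, 0, 0]  (obs o_1=1)
t=2: δ = [1.221e-03, 6.104e-03, 1.221e-03]  ψ = [2, 2, 0]  (obs o_2=1)
t=3: δ = [2.861e-04, 5.722e-04, 3.815e-04]  ψ = [1, 1, 1]  (obs o_3=1)
backtrack: best end state = 1; path = [0, 2, 1, 1]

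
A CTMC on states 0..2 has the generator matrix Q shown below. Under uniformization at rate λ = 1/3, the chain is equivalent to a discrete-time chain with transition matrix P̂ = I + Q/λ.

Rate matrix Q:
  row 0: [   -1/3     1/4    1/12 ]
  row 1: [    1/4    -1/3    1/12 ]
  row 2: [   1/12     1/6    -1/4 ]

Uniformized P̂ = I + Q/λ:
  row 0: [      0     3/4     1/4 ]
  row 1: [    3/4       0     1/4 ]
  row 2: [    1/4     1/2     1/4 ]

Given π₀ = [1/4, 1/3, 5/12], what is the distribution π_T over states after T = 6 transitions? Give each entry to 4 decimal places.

t=0: π = [0.2500, 0.3333, 0.4167]
t=1: π = [0.3542, 0.3958, 0.2500]
t=2: π = [0.3594, 0.3906, 0.2500]
t=3: π = [0.3555, 0.3945, 0.2500]
t=4: π = [0.3584, 0.3916, 0.2500]
t=5: π = [0.3562, 0.3938, 0.2500]
t=6: π = [0.3578, 0.3922, 0.2500]

π = [0.3578, 0.3922, 0.2500]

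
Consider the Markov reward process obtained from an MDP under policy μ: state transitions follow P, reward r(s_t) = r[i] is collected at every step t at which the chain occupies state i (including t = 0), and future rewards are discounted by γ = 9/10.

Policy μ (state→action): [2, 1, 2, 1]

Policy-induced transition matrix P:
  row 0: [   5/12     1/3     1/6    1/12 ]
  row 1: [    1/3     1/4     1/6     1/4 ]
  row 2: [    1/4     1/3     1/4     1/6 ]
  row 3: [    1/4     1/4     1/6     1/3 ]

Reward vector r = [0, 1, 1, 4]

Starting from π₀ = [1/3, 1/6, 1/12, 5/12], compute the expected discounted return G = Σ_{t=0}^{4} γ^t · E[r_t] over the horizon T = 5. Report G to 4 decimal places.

t=0: π = [0.3333, 0.1667, 0.0833, 0.4167], E[r] = 1.9167, γ^t·E[r] = 1.916667, running G = 1.916667
t=1: π = [0.3194, 0.2847, 0.1736, 0.2222], E[r] = 1.3472, γ^t·E[r] = 1.212500, running G = 3.129167
t=2: π = [0.3270, 0.2911, 0.1811, 0.2008], E[r] = 1.2755, γ^t·E[r] = 1.033125, running G = 4.162292
t=3: π = [0.3288, 0.2923, 0.1818, 0.1971], E[r] = 1.2627, γ^t·E[r] = 0.920496, running G = 5.082788
t=4: π = [0.3292, 0.2925, 0.1818, 0.1965], E[r] = 1.2603, γ^t·E[r] = 0.826893, running G = 5.909681

G = 5.9097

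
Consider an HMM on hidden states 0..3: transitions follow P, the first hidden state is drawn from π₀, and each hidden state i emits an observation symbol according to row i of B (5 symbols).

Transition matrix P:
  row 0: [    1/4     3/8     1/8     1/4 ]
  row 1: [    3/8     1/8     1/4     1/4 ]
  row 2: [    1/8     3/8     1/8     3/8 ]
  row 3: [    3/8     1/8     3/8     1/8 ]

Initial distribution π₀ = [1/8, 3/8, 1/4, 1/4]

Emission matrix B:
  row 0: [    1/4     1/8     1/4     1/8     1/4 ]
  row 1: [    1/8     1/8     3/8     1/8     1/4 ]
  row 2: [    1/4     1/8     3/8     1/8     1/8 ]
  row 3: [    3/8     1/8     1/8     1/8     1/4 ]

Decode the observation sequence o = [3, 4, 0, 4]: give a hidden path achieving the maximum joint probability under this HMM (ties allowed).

t=0: δ = [1.562e-02, 4.688e-02, 3.125e-02, 3.125e-02]  (obs o_0=3)
t=1: δ = [4.395e-03, 2.930e-03, 1.465e-03, 2.930e-03]  ψ = [1, 2, 1, 1]  (obs o_1=4)
t=2: δ = [2.747e-04, 2.060e-04, 2.747e-04, 4.120e-04]  ψ = [0, 0, 3, 0]  (obs o_2=0)
t=3: δ = [3.862e-05, 2.575e-05, 1.931e-05, 2.575e-05]  ψ = [3, 0, 3, 2]  (obs o_3=4)
backtrack: best end state = 0; path = [1, 0, 3, 0]

path = [1, 0, 3, 0]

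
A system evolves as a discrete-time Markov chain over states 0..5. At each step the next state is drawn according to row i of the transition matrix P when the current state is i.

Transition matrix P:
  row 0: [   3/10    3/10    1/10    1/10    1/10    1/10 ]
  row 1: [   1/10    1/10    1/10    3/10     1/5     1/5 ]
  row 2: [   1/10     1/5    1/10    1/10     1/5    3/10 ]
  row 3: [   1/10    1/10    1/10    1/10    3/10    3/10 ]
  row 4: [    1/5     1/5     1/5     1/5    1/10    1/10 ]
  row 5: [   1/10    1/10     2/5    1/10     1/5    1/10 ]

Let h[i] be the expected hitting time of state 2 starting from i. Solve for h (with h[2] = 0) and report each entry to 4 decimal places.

h = [6.2030, 5.9202, 0.0000, 5.7586, 5.5665, 4.3350]

First-step conditioning: h[2] = 0; for i ≠ 2, h[i] = 1 + Σ_k P[i][k]·h[k].
  h[0] = 1 + 3/10·h[0] + 3/10·h[1] + 1/10·h[3] + 1/10·h[4] + 1/10·h[5]
  h[1] = 1 + 1/10·h[0] + 1/10·h[1] + 3/10·h[3] + 1/5·h[4] + 1/5·h[5]
  h[3] = 1 + 1/10·h[0] + 1/10·h[1] + 1/10·h[3] + 3/10·h[4] + 3/10·h[5]
  h[4] = 1 + 1/5·h[0] + 1/5·h[1] + 1/5·h[3] + 1/10·h[4] + 1/10·h[5]
  h[5] = 1 + 1/10·h[0] + 1/10·h[1] + 1/10·h[3] + 1/5·h[4] + 1/10·h[5]
Solving the 5×5 linear system over states ≠ 2 gives exactly h = [6296/1015, 6009/1015, 0, 167/29, 1130/203, 880/203] (h[2] = 0 is the target).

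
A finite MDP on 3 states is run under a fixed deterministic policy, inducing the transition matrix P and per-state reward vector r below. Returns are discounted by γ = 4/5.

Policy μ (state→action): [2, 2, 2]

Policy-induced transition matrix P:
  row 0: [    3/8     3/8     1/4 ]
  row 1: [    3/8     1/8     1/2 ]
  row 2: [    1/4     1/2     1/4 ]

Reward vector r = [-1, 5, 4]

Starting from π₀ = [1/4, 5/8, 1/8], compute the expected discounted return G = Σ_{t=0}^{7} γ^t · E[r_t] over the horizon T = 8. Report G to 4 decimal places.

G = 11.6613

t=0: π = [0.2500, 0.6250, 0.1250], E[r] = 3.3750, γ^t·E[r] = 3.375000, running G = 3.375000
t=1: π = [0.3594, 0.2344, 0.4063], E[r] = 2.4375, γ^t·E[r] = 1.950000, running G = 5.325000
t=2: π = [0.3242, 0.3672, 0.3086], E[r] = 2.7461, γ^t·E[r] = 1.757500, running G = 7.082500
t=3: π = [0.3364, 0.3218, 0.3418], E[r] = 2.6396, γ^t·E[r] = 1.351500, running G = 8.434000
t=4: π = [0.3323, 0.3373, 0.3304], E[r] = 2.6759, γ^t·E[r] = 1.096050, running G = 9.530050
t=5: π = [0.3337, 0.3320, 0.3343], E[r] = 2.6635, γ^t·E[r] = 0.872780, running G = 10.402830
t=6: π = [0.3332, 0.3338, 0.3330], E[r] = 2.6677, γ^t·E[r] = 0.699333, running G = 11.102163
t=7: π = [0.3334, 0.3332, 0.3334], E[r] = 2.6663, γ^t·E[r] = 0.559163, running G = 11.661326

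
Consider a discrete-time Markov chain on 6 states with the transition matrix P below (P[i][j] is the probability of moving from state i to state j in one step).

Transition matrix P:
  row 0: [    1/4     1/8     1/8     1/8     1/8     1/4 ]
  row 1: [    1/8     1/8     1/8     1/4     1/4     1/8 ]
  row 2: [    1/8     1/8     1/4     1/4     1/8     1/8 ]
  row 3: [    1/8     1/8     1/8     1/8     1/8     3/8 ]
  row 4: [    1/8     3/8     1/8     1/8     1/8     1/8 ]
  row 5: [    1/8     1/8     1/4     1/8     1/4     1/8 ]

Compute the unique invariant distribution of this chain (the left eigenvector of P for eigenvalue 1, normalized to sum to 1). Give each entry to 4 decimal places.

π = [0.1429, 0.1672, 0.1692, 0.1671, 0.1690, 0.1846]

Balance equations π_j = Σ_i π_i·P[i][j]:
  π_0 = 1/4·π_0 + 1/8·π_1 + 1/8·π_2 + 1/8·π_3 + 1/8·π_4 + 1/8·π_5
  π_1 = 1/8·π_0 + 1/8·π_1 + 1/8·π_2 + 1/8·π_3 + 3/8·π_4 + 1/8·π_5
  π_2 = 1/8·π_0 + 1/8·π_1 + 1/4·π_2 + 1/8·π_3 + 1/8·π_4 + 1/4·π_5
  π_3 = 1/8·π_0 + 1/4·π_1 + 1/4·π_2 + 1/8·π_3 + 1/8·π_4 + 1/8·π_5
  π_4 = 1/8·π_0 + 1/4·π_1 + 1/8·π_2 + 1/8·π_3 + 1/8·π_4 + 1/4·π_5
  normalize: π_0 + π_1 + π_2 + π_3 + π_4 + π_5 = 1
Solving the linear system gives exactly π = [1/7, 385/2302, 2727/16114, 1346/8057, 389/2302, 425/2302].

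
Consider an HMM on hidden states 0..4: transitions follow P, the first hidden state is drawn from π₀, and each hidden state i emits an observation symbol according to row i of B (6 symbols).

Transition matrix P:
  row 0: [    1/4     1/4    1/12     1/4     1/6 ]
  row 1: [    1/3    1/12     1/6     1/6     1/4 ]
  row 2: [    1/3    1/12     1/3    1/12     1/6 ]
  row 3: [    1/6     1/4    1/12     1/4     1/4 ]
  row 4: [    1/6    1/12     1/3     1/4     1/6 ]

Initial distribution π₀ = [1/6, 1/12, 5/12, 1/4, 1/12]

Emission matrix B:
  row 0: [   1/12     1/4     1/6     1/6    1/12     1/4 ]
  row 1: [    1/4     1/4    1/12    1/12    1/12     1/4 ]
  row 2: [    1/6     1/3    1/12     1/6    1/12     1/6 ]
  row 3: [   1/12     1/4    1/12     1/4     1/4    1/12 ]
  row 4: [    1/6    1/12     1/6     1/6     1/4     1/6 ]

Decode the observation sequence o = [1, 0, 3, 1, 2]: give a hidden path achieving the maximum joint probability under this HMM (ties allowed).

path = [2, 2, 2, 2, 0]

t=0: δ = [4.167e-02, 2.083e-02, 1.389e-01, 6.250e-02, 6.944e-03]  (obs o_0=1)
t=1: δ = [3.858e-03, 3.906e-03, 7.716e-03, 1.302e-03, 3.858e-03]  ψ = [2, 3, 2, 3, 2]  (obs o_1=0)
t=2: δ = [4.287e-04, 8.038e-05, 4.287e-04, 2.411e-04, 2.143e-04]  ψ = [2, 0, 2, 0, 2]  (obs o_2=3)
t=3: δ = [3.572e-05, 2.679e-05, 4.763e-05, 2.679e-05, 5.954e-06]  ψ = [2, 0, 2, 0, 0]  (obs o_3=1)
t=4: δ = [2.646e-06, 7.442e-07, 1.323e-06, 7.442e-07, 1.323e-06]  ψ = [2, 0, 2, 0, 2]  (obs o_4=2)
backtrack: best end state = 0; path = [2, 2, 2, 2, 0]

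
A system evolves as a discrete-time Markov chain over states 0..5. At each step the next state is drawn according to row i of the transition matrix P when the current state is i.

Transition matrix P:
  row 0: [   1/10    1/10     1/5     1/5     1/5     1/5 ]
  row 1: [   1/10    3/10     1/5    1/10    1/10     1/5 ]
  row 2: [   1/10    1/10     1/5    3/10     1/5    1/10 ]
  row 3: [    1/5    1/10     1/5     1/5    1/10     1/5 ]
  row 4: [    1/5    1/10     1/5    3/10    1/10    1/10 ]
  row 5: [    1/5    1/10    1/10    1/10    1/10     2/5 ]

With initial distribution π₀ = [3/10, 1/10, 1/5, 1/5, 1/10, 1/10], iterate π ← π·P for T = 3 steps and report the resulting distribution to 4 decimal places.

t=0: π = [0.3000, 0.1000, 0.2000, 0.2000, 0.1000, 0.1000]
t=1: π = [0.1400, 0.1200, 0.1900, 0.2100, 0.1500, 0.1900]
t=2: π = [0.1550, 0.1240, 0.1810, 0.2030, 0.1330, 0.2040]
t=3: π = [0.1540, 0.1248, 0.1796, 0.1986, 0.1336, 0.2094]

π = [0.1540, 0.1248, 0.1796, 0.1986, 0.1336, 0.2094]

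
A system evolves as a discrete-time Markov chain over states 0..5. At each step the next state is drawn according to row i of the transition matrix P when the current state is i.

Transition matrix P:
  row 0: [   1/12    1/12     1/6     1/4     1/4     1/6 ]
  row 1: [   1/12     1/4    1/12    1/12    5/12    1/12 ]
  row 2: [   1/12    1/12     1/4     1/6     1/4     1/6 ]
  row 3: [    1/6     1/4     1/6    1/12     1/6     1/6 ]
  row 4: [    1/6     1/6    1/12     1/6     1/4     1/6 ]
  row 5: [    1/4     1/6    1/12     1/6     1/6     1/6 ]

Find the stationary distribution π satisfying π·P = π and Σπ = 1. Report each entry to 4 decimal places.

Balance equations π_j = Σ_i π_i·P[i][j]:
  π_0 = 1/12·π_0 + 1/12·π_1 + 1/12·π_2 + 1/6·π_3 + 1/6·π_4 + 1/4·π_5
  π_1 = 1/12·π_0 + 1/4·π_1 + 1/12·π_2 + 1/4·π_3 + 1/6·π_4 + 1/6·π_5
  π_2 = 1/6·π_0 + 1/12·π_1 + 1/4·π_2 + 1/6·π_3 + 1/12·π_4 + 1/12·π_5
  π_3 = 1/4·π_0 + 1/12·π_1 + 1/6·π_2 + 1/12·π_3 + 1/6·π_4 + 1/6·π_5
  π_4 = 1/4·π_0 + 5/12·π_1 + 1/4·π_2 + 1/6·π_3 + 1/4·π_4 + 1/6·π_5
  normalize: π_0 + π_1 + π_2 + π_3 + π_4 + π_5 = 1
Solving the linear system gives exactly π = [32001/224614, 19192/112307, 1118/8639, 34065/224614, 56859/224614, 34237/224614].

π = [0.1425, 0.1709, 0.1294, 0.1517, 0.2531, 0.1524]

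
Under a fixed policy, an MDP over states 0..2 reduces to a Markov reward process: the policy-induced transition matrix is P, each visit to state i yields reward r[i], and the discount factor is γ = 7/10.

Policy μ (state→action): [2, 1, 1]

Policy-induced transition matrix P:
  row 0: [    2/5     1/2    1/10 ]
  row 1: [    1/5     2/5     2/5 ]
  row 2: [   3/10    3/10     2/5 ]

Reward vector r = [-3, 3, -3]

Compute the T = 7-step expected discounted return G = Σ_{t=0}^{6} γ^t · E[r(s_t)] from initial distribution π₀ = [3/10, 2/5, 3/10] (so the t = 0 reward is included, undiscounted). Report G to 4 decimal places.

t=0: π = [0.3000, 0.4000, 0.3000], E[r] = -0.6000, γ^t·E[r] = -0.600000, running G = -0.600000
t=1: π = [0.2900, 0.4000, 0.3100], E[r] = -0.6000, γ^t·E[r] = -0.420000, running G = -1.020000
t=2: π = [0.2890, 0.3980, 0.3130], E[r] = -0.6120, γ^t·E[r] = -0.299880, running G = -1.319880
t=3: π = [0.2891, 0.3976, 0.3133], E[r] = -0.6144, γ^t·E[r] = -0.210739, running G = -1.530619
t=4: π = [0.2892, 0.3976, 0.3133], E[r] = -0.6145, γ^t·E[r] = -0.147546, running G = -1.678165
t=5: π = [0.2892, 0.3976, 0.3133], E[r] = -0.6145, γ^t·E[r] = -0.103274, running G = -1.781440
t=6: π = [0.2892, 0.3976, 0.3133], E[r] = -0.6145, γ^t·E[r] = -0.072290, running G = -1.853730

G = -1.8537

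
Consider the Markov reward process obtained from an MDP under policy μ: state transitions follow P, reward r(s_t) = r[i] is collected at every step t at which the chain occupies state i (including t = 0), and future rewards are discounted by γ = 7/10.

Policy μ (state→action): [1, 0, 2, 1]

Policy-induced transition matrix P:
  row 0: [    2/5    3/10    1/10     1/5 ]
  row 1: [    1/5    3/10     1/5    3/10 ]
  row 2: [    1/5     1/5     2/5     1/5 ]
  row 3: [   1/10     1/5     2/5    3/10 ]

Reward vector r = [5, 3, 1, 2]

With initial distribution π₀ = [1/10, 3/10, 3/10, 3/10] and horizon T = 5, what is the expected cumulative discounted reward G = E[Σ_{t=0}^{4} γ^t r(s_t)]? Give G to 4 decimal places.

t=0: π = [0.1000, 0.3000, 0.3000, 0.3000], E[r] = 2.3000, γ^t·E[r] = 2.300000, running G = 2.300000
t=1: π = [0.1900, 0.2400, 0.3100, 0.2600], E[r] = 2.5000, γ^t·E[r] = 1.750000, running G = 4.050000
t=2: π = [0.2120, 0.2430, 0.2950, 0.2500], E[r] = 2.5840, γ^t·E[r] = 1.266160, running G = 5.316160
t=3: π = [0.2174, 0.2455, 0.2878, 0.2493], E[r] = 2.6099, γ^t·E[r] = 0.895196, running G = 6.211356
t=4: π = [0.2186, 0.2463, 0.2857, 0.2495], E[r] = 2.6163, γ^t·E[r] = 0.628164, running G = 6.839520

G = 6.8395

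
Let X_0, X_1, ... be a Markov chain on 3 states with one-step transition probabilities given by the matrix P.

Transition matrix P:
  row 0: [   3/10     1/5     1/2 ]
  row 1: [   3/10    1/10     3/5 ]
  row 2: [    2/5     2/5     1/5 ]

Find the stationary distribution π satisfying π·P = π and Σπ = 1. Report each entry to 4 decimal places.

π = [0.3404, 0.2553, 0.4043]

Balance equations π_j = Σ_i π_i·P[i][j]:
  π_0 = 3/10·π_0 + 3/10·π_1 + 2/5·π_2
  π_1 = 1/5·π_0 + 1/10·π_1 + 2/5·π_2
  normalize: π_0 + π_1 + π_2 = 1
Solving the linear system gives exactly π = [16/47, 12/47, 19/47].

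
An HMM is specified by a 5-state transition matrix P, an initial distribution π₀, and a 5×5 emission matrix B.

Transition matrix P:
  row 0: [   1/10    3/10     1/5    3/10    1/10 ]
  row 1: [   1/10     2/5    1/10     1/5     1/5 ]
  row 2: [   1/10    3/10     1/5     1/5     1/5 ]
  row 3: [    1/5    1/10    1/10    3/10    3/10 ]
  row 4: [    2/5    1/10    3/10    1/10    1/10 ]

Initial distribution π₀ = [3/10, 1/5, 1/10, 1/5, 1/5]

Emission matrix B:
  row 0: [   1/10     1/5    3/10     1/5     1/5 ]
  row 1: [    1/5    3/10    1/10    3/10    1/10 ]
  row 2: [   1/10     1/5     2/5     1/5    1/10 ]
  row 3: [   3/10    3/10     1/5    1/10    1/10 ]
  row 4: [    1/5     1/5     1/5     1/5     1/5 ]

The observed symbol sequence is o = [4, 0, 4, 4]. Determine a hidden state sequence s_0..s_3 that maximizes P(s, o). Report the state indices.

t=0: δ = [6.000e-02, 2.000e-02, 1.000e-02, 2.000e-02, 4.000e-02]  (obs o_0=4)
t=1: δ = [1.600e-03, 3.600e-03, 1.200e-03, 5.400e-03, 1.200e-03]  ψ = [4, 0, 0, 0, 0]  (obs o_1=0)
t=2: δ = [2.160e-04, 1.440e-04, 5.400e-05, 1.620e-04, 3.240e-04]  ψ = [3, 1, 3, 3, 3]  (obs o_2=4)
t=3: δ = [2.592e-05, 6.480e-06, 9.720e-06, 6.480e-06, 9.720e-06]  ψ = [4, 0, 4, 0, 3]  (obs o_3=4)
backtrack: best end state = 0; path = [0, 3, 4, 0]

path = [0, 3, 4, 0]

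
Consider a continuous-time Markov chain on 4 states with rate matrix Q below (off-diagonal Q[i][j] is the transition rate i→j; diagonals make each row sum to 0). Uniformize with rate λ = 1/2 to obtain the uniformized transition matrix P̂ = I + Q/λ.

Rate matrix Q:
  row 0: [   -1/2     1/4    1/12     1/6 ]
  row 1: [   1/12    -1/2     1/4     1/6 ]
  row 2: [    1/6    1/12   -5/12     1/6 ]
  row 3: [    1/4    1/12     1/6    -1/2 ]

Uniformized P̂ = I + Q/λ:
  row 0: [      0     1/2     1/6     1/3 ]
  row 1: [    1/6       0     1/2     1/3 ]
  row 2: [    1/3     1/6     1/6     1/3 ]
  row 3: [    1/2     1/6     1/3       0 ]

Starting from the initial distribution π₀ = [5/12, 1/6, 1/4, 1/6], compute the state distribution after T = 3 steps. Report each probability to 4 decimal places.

t=0: π = [0.4167, 0.1667, 0.2500, 0.1667]
t=1: π = [0.1944, 0.2778, 0.2500, 0.2778]
t=2: π = [0.2685, 0.1852, 0.3056, 0.2407]
t=3: π = [0.2531, 0.2253, 0.2685, 0.2531]

π = [0.2531, 0.2253, 0.2685, 0.2531]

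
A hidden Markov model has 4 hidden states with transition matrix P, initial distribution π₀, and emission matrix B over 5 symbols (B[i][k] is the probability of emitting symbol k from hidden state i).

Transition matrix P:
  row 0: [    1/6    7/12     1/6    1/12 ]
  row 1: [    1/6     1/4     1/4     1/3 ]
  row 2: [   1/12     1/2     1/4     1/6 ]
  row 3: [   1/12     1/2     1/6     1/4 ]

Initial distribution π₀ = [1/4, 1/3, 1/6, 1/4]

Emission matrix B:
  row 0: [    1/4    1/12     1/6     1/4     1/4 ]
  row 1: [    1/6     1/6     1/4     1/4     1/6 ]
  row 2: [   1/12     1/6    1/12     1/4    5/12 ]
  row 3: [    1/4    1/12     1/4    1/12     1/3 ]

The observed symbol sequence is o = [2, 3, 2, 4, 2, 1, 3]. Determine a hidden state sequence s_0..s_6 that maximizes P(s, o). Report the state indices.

path = [1, 2, 1, 3, 1, 2, 1]

t=0: δ = [4.167e-02, 8.333e-02, 1.389e-02, 6.250e-02]  (obs o_0=2)
t=1: δ = [3.472e-03, 7.812e-03, 5.208e-03, 2.315e-03]  ψ = [1, 3, 1, 1]  (obs o_1=3)
t=2: δ = [2.170e-04, 6.510e-04, 1.628e-04, 6.510e-04]  ψ = [1, 2, 1, 1]  (obs o_2=2)
t=3: δ = [2.713e-05, 5.425e-05, 6.782e-05, 7.234e-05]  ψ = [1, 3, 1, 1]  (obs o_3=4)
t=4: δ = [1.507e-06, 9.042e-06, 1.413e-06, 4.521e-06]  ψ = [1, 3, 2, 1]  (obs o_4=2)
t=5: δ = [1.256e-07, 3.768e-07, 3.768e-07, 2.512e-07]  ψ = [1, 1, 1, 1]  (obs o_5=1)
t=6: δ = [1.570e-08, 4.710e-08, 2.355e-08, 1.047e-08]  ψ = [1, 2, 1, 1]  (obs o_6=3)
backtrack: best end state = 1; path = [1, 2, 1, 3, 1, 2, 1]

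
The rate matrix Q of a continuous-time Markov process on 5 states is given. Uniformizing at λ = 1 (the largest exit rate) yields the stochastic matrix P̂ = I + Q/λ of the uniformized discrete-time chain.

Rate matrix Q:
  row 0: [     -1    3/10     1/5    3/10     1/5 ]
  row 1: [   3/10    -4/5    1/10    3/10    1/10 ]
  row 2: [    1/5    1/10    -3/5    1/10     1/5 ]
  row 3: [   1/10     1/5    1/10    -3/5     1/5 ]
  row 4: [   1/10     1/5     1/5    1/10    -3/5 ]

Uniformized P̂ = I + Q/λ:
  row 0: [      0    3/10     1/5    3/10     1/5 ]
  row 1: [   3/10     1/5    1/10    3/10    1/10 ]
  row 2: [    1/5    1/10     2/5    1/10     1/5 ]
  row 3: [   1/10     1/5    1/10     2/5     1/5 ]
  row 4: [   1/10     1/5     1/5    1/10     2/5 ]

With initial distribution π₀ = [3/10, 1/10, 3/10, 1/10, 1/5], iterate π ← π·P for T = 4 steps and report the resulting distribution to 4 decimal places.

π = [0.1446, 0.1943, 0.1969, 0.2384, 0.2258]

t=0: π = [0.3000, 0.1000, 0.3000, 0.1000, 0.2000]
t=1: π = [0.1200, 0.2000, 0.2400, 0.2100, 0.2300]
t=2: π = [0.1520, 0.1880, 0.2070, 0.2270, 0.2260]
t=3: π = [0.1431, 0.1945, 0.1999, 0.2361, 0.2264]
t=4: π = [0.1446, 0.1943, 0.1969, 0.2384, 0.2258]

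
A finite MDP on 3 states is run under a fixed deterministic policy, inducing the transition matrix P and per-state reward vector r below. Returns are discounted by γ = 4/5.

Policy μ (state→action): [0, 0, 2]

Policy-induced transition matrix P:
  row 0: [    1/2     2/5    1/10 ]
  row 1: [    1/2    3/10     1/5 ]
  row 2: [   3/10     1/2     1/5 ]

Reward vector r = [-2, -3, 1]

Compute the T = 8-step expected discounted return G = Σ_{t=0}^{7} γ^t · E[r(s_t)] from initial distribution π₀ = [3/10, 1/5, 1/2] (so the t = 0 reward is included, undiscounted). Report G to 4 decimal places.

G = -6.7498

t=0: π = [0.3000, 0.2000, 0.5000], E[r] = -0.7000, γ^t·E[r] = -0.700000, running G = -0.700000
t=1: π = [0.4000, 0.4300, 0.1700], E[r] = -1.9200, γ^t·E[r] = -1.536000, running G = -2.236000
t=2: π = [0.4660, 0.3740, 0.1600], E[r] = -1.8940, γ^t·E[r] = -1.212160, running G = -3.448160
t=3: π = [0.4680, 0.3786, 0.1534], E[r] = -1.9184, γ^t·E[r] = -0.982221, running G = -4.430381
t=4: π = [0.4693, 0.3775, 0.1532], E[r] = -1.9179, γ^t·E[r] = -0.785564, running G = -5.215944
t=5: π = [0.4694, 0.3776, 0.1531], E[r] = -1.9184, γ^t·E[r] = -0.628611, running G = -5.844555
t=6: π = [0.4694, 0.3775, 0.1531], E[r] = -1.9184, γ^t·E[r] = -0.502886, running G = -6.347441
t=7: π = [0.4694, 0.3776, 0.1531], E[r] = -1.9184, γ^t·E[r] = -0.402311, running G = -6.749752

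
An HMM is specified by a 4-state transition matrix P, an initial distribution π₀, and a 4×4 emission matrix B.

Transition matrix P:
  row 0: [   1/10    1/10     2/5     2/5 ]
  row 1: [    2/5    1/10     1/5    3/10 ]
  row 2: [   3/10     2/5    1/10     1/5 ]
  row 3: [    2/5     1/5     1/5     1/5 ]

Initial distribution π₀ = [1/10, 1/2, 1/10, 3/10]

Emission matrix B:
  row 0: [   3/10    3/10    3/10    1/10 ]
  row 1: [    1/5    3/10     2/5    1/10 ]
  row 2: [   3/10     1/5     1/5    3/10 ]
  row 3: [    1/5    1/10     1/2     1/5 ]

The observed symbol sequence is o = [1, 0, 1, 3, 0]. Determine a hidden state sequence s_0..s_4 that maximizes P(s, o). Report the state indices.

t=0: δ = [3.000e-02, 1.500e-01, 2.000e-02, 3.000e-02]  (obs o_0=1)
t=1: δ = [1.800e-02, 3.000e-03, 9.000e-03, 9.000e-03]  ψ = [1, 1, 1, 1]  (obs o_1=0)
t=2: δ = [1.080e-03, 1.080e-03, 1.440e-03, 7.200e-04]  ψ = [3, 2, 0, 0]  (obs o_2=1)
t=3: δ = [4.320e-05, 5.760e-05, 1.296e-04, 8.640e-05]  ψ = [1, 2, 0, 0]  (obs o_3=3)
t=4: δ = [1.166e-05, 1.037e-05, 5.184e-06, 5.184e-06]  ψ = [2, 2, 0, 2]  (obs o_4=0)
backtrack: best end state = 0; path = [1, 3, 0, 2, 0]

path = [1, 3, 0, 2, 0]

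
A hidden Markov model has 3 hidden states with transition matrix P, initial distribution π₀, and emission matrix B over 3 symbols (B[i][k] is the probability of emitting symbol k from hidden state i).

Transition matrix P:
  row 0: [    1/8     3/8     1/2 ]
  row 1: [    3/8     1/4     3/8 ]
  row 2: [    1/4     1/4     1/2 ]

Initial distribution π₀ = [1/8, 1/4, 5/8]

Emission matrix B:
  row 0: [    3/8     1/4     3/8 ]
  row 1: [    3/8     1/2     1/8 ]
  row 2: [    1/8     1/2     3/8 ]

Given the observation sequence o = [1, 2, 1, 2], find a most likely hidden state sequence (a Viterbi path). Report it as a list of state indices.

t=0: δ = [3.125e-02, 1.250e-01, 3.125e-01]  (obs o_0=1)
t=1: δ = [2.930e-02, 9.766e-03, 5.859e-02]  ψ = [2, 2, 2]  (obs o_1=2)
t=2: δ = [3.662e-03, 7.324e-03, 1.465e-02]  ψ = [2, 2, 2]  (obs o_2=1)
t=3: δ = [1.373e-03, 4.578e-04, 2.747e-03]  ψ = [2, 2, 2]  (obs o_3=2)
backtrack: best end state = 2; path = [2, 2, 2, 2]

path = [2, 2, 2, 2]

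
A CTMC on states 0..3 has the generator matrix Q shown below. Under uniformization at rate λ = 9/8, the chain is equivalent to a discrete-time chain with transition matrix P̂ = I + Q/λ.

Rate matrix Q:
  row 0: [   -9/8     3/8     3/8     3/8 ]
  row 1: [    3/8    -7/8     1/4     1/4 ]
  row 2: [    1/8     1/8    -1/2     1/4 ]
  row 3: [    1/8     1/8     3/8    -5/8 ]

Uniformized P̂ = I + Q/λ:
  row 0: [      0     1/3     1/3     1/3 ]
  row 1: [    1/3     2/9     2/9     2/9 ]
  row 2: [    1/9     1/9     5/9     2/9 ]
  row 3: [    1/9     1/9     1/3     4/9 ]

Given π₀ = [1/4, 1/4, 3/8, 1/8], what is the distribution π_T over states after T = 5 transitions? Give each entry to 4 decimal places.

π = [0.1316, 0.1580, 0.4058, 0.3046]

t=0: π = [0.2500, 0.2500, 0.3750, 0.1250]
t=1: π = [0.1389, 0.1944, 0.3889, 0.2778]
t=2: π = [0.1389, 0.1636, 0.3981, 0.2994]
t=3: π = [0.1320, 0.1602, 0.4036, 0.3042]
t=4: π = [0.1320, 0.1582, 0.4052, 0.3045]
t=5: π = [0.1316, 0.1580, 0.4058, 0.3046]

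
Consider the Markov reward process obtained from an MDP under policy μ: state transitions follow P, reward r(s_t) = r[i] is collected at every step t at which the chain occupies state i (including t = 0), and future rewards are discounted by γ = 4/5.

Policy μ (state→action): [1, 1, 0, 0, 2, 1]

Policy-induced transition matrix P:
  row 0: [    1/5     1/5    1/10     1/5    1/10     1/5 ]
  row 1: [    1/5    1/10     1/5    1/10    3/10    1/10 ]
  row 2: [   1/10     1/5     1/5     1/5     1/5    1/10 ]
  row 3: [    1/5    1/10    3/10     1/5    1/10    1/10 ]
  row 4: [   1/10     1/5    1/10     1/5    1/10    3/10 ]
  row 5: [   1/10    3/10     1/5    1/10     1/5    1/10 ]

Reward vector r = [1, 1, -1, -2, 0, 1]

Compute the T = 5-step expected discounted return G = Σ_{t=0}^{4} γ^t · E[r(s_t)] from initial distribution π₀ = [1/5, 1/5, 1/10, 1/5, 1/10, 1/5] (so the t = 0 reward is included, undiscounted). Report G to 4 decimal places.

t=0: π = [0.2000, 0.2000, 0.1000, 0.2000, 0.1000, 0.2000], E[r] = 0.1000, γ^t·E[r] = 0.100000, running G = 0.100000
t=1: π = [0.1600, 0.1800, 0.1900, 0.1600, 0.1700, 0.1400], E[r] = -0.0300, γ^t·E[r] = -0.024000, running G = 0.076000
t=2: π = [0.1500, 0.1800, 0.1830, 0.1680, 0.1690, 0.1500], E[r] = -0.0390, γ^t·E[r] = -0.024960, running G = 0.051040
t=3: π = [0.1498, 0.1802, 0.1849, 0.1670, 0.1693, 0.1488], E[r] = -0.0401, γ^t·E[r] = -0.020531, running G = 0.030509
t=4: π = [0.1497, 0.1802, 0.1848, 0.1671, 0.1694, 0.1488], E[r] = -0.0403, γ^t·E[r] = -0.016503, running G = 0.014006

G = 0.0140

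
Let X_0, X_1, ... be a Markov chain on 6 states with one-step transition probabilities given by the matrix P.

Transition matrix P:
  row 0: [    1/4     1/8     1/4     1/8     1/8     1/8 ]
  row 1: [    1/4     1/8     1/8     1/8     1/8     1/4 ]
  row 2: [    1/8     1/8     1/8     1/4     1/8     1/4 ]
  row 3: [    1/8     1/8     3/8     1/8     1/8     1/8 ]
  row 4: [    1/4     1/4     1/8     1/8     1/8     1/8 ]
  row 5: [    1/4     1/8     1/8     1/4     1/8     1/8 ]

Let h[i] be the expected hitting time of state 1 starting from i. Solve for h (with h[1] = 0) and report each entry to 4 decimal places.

h = [7.1111, 0.0000, 7.1111, 7.1111, 6.2222, 7.1111]

First-step conditioning: h[1] = 0; for i ≠ 1, h[i] = 1 + Σ_k P[i][k]·h[k].
  h[0] = 1 + 1/4·h[0] + 1/4·h[2] + 1/8·h[3] + 1/8·h[4] + 1/8·h[5]
  h[2] = 1 + 1/8·h[0] + 1/8·h[2] + 1/4·h[3] + 1/8·h[4] + 1/4·h[5]
  h[3] = 1 + 1/8·h[0] + 3/8·h[2] + 1/8·h[3] + 1/8·h[4] + 1/8·h[5]
  h[4] = 1 + 1/4·h[0] + 1/8·h[2] + 1/8·h[3] + 1/8·h[4] + 1/8·h[5]
  h[5] = 1 + 1/4·h[0] + 1/8·h[2] + 1/4·h[3] + 1/8·h[4] + 1/8·h[5]
Solving the 5×5 linear system over states ≠ 1 gives exactly h = [64/9, 0, 64/9, 64/9, 56/9, 64/9] (h[1] = 0 is the target).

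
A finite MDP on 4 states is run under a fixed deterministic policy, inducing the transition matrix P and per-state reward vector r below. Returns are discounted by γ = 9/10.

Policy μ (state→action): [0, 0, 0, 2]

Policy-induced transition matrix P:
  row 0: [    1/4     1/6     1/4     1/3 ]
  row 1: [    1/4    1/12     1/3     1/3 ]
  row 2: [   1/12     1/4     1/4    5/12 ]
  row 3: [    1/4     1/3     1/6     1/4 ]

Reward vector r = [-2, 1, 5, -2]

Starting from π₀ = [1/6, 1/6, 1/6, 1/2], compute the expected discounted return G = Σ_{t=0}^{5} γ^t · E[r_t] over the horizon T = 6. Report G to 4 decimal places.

t=0: π = [0.1667, 0.1667, 0.1667, 0.5000], E[r] = -0.3333, γ^t·E[r] = -0.333333, running G = -0.333333
t=1: π = [0.2222, 0.2500, 0.2222, 0.3056], E[r] = 0.3056, γ^t·E[r] = 0.275000, running G = -0.058333
t=2: π = [0.2130, 0.2153, 0.2454, 0.3264], E[r] = 0.3634, γ^t·E[r] = 0.294375, running G = 0.236042
t=3: π = [0.2091, 0.2236, 0.2407, 0.3266], E[r] = 0.3559, γ^t·E[r] = 0.259453, running G = 0.495495
t=4: π = [0.2099, 0.2225, 0.2414, 0.3262], E[r] = 0.3575, γ^t·E[r] = 0.234552, running G = 0.730047
t=5: π = [0.2098, 0.2226, 0.2414, 0.3263], E[r] = 0.3573, γ^t·E[r] = 0.211011, running G = 0.941057

G = 0.9411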